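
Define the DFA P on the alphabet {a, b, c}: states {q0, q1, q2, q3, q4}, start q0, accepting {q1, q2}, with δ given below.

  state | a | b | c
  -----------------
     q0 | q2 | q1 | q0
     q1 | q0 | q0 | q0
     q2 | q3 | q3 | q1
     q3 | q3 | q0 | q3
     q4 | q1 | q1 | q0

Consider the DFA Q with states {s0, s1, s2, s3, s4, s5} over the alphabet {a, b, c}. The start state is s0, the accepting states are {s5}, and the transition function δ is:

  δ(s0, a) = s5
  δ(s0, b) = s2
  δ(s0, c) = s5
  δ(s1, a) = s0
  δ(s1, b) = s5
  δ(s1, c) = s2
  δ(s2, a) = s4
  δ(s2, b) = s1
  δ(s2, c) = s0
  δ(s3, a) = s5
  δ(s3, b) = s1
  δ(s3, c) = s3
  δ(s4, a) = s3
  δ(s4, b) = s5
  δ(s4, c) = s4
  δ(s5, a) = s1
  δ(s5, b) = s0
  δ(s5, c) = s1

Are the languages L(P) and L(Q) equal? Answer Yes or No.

No

The string b is accepted by P but rejected by Q.
So L(P) ≠ L(Q).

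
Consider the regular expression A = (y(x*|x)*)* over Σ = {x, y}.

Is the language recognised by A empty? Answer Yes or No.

The empty string ε matches the expression, so it belongs to L(A).
Since L(A) contains at least one string, it is not empty.

No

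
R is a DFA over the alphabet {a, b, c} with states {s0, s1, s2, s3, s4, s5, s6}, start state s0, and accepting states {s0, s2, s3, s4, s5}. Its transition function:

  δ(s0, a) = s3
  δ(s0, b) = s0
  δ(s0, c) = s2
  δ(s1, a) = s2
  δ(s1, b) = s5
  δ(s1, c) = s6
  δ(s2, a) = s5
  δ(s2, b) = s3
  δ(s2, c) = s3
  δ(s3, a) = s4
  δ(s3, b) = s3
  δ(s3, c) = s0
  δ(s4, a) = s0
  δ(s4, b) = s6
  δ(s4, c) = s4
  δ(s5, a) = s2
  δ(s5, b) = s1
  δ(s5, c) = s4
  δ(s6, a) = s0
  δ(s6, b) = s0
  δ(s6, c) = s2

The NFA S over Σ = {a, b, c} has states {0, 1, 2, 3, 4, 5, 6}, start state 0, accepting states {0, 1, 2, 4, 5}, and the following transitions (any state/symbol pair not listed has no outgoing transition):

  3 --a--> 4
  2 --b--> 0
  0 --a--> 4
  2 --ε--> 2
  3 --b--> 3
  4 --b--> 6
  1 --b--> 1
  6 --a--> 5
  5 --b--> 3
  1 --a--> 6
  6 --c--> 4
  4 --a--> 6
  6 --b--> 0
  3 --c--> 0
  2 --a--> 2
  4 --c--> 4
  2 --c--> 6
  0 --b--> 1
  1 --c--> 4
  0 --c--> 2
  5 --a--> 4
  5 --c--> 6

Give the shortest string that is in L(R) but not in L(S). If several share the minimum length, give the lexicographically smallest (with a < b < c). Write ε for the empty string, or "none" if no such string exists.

aa

The string aa is accepted by R but not by S.
No shorter string lies in the difference, and aa is the lexicographically first length-2 string in L(R) \ L(S).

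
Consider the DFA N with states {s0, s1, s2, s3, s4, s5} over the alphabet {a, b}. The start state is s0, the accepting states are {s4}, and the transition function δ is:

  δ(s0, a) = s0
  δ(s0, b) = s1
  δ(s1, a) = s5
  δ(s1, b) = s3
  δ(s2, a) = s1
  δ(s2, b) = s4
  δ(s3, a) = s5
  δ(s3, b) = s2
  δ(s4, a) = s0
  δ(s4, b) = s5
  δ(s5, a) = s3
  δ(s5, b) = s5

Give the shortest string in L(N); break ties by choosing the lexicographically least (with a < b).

bbbb

A breadth-first search from s0 reaches an accepting state first via the path s0 → s1 → s3 → s2 → s4 on input bbbb.
No string of length < 4 is accepted (BFS exhausts all shorter strings without reaching an accepting state), and bbbb is the lexicographically least accepting string of length 4.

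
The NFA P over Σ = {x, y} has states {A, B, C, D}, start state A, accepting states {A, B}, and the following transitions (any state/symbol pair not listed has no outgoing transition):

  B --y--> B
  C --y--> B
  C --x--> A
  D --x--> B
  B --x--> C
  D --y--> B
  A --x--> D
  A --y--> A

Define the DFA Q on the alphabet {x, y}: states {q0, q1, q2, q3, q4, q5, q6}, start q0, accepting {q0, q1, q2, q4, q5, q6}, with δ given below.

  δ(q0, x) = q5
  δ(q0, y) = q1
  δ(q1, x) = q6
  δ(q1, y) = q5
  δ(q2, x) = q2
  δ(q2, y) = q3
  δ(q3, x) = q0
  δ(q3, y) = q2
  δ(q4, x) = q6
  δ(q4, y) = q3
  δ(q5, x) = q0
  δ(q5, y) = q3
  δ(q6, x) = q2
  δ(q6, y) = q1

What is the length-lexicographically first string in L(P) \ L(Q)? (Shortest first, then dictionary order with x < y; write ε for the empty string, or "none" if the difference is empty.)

The string xy is accepted by P but not by Q.
No shorter string lies in the difference, and xy is the lexicographically first length-2 string in L(P) \ L(Q).

xy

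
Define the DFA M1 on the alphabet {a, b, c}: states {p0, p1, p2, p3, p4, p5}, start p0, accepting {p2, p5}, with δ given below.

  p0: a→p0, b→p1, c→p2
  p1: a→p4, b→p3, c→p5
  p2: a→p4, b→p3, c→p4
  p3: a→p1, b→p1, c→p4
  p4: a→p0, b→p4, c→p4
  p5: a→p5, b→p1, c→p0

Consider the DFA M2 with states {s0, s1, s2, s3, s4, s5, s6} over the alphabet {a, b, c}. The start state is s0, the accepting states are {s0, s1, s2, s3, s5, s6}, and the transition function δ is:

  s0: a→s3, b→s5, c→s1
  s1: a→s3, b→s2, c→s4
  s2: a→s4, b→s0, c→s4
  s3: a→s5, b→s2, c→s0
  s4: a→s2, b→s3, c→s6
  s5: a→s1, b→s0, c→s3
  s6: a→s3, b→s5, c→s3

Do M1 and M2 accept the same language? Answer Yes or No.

No

The string abc is accepted by M1 but rejected by M2.
So L(M1) ≠ L(M2).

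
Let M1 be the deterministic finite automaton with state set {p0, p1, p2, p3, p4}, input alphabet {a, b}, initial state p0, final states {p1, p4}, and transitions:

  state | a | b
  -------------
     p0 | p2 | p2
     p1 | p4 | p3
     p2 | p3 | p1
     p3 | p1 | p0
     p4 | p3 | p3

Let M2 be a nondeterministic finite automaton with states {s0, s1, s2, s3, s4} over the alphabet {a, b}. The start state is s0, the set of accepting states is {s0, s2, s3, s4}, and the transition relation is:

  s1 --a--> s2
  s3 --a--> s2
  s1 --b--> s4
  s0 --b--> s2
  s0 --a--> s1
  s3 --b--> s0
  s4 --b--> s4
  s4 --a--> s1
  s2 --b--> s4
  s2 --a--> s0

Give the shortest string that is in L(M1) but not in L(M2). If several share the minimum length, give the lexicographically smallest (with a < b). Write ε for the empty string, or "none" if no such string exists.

The string aba is accepted by M1 but not by M2.
No shorter string lies in the difference, and aba is the lexicographically first length-3 string in L(M1) \ L(M2).

aba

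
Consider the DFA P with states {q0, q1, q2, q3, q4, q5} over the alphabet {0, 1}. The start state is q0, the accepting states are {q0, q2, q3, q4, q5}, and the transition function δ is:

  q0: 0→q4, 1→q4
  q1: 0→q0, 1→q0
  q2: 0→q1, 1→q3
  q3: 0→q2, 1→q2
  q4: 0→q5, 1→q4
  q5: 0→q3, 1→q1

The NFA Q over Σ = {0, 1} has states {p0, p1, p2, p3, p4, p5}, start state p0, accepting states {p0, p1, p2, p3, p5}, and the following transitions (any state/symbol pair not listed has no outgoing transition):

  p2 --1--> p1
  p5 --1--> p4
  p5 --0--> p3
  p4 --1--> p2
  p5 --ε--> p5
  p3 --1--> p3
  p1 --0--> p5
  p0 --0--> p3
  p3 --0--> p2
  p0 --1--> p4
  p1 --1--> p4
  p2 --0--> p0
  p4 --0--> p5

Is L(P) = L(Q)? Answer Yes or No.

No

The string 1 is accepted by P but rejected by Q.
So L(P) ≠ L(Q).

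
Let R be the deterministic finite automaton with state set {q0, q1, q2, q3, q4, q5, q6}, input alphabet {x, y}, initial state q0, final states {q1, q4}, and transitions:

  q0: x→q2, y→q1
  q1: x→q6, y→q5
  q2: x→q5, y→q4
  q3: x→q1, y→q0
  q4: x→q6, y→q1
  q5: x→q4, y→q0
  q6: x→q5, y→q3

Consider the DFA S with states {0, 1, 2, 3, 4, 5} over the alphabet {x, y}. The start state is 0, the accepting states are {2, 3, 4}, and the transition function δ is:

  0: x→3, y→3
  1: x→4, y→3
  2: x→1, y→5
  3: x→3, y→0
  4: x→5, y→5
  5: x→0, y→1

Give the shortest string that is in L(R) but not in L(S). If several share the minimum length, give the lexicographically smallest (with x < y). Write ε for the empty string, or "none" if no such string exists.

xy

The string xy is accepted by R but not by S.
No shorter string lies in the difference, and xy is the lexicographically first length-2 string in L(R) \ L(S).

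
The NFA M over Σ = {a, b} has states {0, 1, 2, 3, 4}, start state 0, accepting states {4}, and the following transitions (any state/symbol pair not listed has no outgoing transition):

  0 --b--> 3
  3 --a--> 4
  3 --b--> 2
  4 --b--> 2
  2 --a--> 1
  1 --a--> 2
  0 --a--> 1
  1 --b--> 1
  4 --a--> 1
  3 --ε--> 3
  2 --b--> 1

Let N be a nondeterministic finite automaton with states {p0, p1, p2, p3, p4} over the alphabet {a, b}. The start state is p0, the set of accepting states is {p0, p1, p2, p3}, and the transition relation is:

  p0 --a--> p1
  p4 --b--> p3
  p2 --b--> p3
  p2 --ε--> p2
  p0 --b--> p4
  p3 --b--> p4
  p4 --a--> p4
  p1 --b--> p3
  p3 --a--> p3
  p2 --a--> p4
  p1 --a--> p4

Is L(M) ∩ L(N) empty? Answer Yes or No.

Exploring the product automaton M × N from the start pair (0, p0), following both machines on each input symbol, reaches 8 state pairs: (0, p0), (1, p1), (3, p4), (2, p4), (1, p3), (4, p4), (2, p3), (1, p4).
M accepts in {4} and N accepts in {p0, p1, p2, p3}; no reachable pair has both components accepting, so no string drives both machines to acceptance simultaneously and L(M) ∩ L(N) = ∅.
So no string is accepted by both, and the intersection is empty.

Yes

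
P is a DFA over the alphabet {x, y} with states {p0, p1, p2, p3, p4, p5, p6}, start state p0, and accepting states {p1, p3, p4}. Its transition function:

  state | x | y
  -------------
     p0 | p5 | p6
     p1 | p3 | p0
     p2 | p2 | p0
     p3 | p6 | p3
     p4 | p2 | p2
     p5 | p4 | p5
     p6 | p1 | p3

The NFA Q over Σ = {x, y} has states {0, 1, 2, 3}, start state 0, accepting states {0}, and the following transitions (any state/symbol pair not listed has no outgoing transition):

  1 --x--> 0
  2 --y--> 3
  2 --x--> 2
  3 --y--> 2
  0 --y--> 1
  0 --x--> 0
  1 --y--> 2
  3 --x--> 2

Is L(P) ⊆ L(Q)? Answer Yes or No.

The string yy is in L(P) but not in L(Q).
So L(P) ⊄ L(Q).

No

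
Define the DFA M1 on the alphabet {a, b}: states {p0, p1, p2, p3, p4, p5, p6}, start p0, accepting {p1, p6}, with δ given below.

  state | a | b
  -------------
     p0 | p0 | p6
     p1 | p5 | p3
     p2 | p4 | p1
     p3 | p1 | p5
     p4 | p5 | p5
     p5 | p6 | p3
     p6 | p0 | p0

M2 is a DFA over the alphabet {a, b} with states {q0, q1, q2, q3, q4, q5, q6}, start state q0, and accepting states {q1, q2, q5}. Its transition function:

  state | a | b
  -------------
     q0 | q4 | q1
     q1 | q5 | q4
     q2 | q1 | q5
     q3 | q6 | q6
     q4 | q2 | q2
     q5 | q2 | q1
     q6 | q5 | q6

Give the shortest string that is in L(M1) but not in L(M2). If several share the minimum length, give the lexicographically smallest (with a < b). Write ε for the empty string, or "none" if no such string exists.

The string aaab is accepted by M1 but not by M2.
No shorter string lies in the difference, and aaab is the lexicographically first length-4 string in L(M1) \ L(M2).

aaab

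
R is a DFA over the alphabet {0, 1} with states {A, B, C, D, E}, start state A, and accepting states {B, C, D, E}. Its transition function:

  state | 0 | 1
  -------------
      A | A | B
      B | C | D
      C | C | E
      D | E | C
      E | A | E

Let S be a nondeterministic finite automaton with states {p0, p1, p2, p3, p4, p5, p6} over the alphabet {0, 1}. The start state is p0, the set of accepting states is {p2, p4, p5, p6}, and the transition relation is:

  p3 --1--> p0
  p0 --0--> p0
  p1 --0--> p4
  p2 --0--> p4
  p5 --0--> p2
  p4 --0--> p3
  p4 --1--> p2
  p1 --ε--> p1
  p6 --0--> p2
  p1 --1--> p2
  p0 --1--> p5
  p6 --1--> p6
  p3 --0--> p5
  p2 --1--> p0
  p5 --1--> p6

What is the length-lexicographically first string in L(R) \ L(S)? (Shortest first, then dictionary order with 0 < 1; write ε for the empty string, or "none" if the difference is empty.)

The string 101 is accepted by R but not by S.
No shorter string lies in the difference, and 101 is the lexicographically first length-3 string in L(R) \ L(S).

101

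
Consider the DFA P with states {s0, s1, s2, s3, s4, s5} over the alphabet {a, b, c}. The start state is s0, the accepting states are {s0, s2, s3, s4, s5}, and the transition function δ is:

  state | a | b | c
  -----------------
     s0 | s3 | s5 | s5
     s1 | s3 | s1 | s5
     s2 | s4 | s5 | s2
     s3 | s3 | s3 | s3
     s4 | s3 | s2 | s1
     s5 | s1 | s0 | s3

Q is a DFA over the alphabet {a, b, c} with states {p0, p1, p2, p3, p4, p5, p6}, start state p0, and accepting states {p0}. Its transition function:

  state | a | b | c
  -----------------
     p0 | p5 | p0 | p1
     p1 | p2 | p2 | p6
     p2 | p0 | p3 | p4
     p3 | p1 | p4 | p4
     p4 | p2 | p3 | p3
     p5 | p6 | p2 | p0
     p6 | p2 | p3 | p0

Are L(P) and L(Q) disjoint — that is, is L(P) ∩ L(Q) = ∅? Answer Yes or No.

The empty string ε is accepted by both P and Q.
Hence L(P) ∩ L(Q) ≠ ∅.

No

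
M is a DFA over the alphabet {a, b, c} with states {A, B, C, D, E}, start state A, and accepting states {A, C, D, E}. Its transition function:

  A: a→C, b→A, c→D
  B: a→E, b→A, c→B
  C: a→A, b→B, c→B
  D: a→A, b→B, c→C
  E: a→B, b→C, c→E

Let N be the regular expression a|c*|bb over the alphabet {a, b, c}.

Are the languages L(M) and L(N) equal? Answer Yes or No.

No

The string b is accepted by M but rejected by N.
So L(M) ≠ L(N).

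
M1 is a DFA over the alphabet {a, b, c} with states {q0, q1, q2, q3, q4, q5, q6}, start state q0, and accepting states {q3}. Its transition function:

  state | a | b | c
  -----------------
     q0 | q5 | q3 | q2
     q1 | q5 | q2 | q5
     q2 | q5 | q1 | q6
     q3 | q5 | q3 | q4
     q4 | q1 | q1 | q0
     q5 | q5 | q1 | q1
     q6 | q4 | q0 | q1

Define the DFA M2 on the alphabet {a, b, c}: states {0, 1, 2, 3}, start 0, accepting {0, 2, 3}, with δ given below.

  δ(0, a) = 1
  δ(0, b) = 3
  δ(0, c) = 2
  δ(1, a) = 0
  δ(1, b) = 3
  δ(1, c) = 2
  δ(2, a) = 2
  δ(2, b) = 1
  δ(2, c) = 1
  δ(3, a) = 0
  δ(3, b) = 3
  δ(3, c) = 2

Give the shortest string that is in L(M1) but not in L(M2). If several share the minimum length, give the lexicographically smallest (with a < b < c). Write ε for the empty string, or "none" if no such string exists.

ccacb

The string ccacb is accepted by M1 but not by M2.
No shorter string lies in the difference, and ccacb is the lexicographically first length-5 string in L(M1) \ L(M2).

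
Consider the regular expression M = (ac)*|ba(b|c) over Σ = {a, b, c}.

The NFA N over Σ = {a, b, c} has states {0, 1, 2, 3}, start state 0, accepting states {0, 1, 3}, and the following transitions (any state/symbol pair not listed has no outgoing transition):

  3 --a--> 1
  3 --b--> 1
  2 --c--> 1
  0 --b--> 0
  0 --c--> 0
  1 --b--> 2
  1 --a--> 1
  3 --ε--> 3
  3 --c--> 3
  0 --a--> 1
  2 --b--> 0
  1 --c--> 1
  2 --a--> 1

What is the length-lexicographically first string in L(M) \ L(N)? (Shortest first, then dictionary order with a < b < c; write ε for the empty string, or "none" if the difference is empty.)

bab

The string bab is accepted by M but not by N.
No shorter string lies in the difference, and bab is the lexicographically first length-3 string in L(M) \ L(N).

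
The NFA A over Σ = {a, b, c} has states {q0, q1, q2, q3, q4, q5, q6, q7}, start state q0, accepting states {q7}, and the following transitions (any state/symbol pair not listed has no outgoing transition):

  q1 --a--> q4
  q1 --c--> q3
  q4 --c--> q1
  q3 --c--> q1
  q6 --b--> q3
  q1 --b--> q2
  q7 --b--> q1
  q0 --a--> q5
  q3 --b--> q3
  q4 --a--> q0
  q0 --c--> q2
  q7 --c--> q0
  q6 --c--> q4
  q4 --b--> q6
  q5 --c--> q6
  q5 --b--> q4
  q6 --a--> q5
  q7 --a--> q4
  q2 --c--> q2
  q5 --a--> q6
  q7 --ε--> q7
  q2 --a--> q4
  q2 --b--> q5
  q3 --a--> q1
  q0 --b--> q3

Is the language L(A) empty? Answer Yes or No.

The states reachable from the start state are {q0, q1, q2, q3, q4, q5, q6}.
None of the accepting states {q7} is reachable, so no string is accepted and L(A) = ∅.

Yes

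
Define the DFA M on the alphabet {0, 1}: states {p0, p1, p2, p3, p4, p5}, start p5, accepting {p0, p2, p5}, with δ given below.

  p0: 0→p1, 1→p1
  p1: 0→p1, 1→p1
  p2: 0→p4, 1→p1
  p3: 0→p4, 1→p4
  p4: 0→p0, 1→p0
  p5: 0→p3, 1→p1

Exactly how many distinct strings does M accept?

The useful subgraph on states {p0, p3, p4, p5} is acyclic, so L(M) is finite; the longest accepting path visits 4 useful states, giving maximum string length 3.
Counting accepting paths from p5 by length: 1 of length 0, 4 of length 3. Total 5.

5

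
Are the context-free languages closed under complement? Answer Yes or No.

No

CFLs are closed under union, so if they were also closed under complement they would be closed under intersection by De Morgan (L₁ ∩ L₂ is the complement of the union of the complements). But {aⁿbⁿcᵐ} ∩ {aᵐbⁿcⁿ} = {aⁿbⁿcⁿ} is not context-free although both operands are.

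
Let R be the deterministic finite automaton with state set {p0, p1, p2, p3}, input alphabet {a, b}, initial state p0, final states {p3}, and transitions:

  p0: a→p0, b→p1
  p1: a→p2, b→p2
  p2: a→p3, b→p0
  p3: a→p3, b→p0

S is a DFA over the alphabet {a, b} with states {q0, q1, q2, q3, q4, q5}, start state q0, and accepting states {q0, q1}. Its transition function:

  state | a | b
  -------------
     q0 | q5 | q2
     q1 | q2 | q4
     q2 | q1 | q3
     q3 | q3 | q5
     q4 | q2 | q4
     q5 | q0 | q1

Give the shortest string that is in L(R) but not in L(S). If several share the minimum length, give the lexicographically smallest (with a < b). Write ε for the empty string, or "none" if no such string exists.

baa

The string baa is accepted by R but not by S.
No shorter string lies in the difference, and baa is the lexicographically first length-3 string in L(R) \ L(S).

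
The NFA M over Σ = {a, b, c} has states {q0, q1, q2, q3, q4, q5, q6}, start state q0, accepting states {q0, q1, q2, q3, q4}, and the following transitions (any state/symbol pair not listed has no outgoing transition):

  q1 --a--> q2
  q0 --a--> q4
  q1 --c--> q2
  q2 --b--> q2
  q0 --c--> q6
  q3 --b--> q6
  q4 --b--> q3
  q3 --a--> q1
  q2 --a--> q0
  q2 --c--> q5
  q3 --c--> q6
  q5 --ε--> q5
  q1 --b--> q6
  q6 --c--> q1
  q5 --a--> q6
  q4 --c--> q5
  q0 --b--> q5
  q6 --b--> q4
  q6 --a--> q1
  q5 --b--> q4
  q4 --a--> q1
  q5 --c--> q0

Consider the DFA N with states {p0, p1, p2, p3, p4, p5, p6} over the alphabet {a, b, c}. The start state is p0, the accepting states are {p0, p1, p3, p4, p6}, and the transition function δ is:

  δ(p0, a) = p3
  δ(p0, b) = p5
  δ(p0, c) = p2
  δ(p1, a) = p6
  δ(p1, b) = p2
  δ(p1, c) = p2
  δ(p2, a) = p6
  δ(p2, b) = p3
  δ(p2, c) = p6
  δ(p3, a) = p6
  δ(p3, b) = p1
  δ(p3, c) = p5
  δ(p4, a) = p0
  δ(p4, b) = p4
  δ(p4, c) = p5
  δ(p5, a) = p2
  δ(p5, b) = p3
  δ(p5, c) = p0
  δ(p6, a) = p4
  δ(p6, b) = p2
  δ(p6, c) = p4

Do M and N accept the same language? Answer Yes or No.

Yes

Exploring the product automaton M × N from the start pair (q0, p0), following both machines on each input symbol, reaches 7 state pairs: (q0, p0), (q4, p3), (q5, p5), (q6, p2), (q1, p6), (q3, p1), (q2, p4).
M accepts in {q0, q1, q2, q3, q4} and N accepts in {p0, p1, p3, p4, p6}. In every reachable pair the two components are either both accepting — (q0, p0), (q4, p3), (q1, p6), (q3, p1), (q2, p4) — or both non-accepting, so no string is accepted by exactly one of the machines: L(M) \ L(N) and L(N) \ L(M) are both empty.
Hence every string is accepted by M iff it is accepted by N, and the two languages coincide.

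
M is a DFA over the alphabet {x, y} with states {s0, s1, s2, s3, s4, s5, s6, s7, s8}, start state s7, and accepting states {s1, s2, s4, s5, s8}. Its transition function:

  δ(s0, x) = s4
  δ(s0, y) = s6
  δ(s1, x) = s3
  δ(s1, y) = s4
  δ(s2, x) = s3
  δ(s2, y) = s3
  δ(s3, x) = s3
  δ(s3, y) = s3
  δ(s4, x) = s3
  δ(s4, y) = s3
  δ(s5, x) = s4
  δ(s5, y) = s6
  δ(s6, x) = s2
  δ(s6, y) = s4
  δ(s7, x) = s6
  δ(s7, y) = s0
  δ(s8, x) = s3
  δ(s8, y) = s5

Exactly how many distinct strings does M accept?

The useful subgraph on states {s0, s2, s4, s6, s7} is acyclic, so L(M) is finite; the longest accepting path visits 4 useful states, giving maximum string length 3.
Counting accepting paths from s7 by length: 3 of length 2, 2 of length 3. Total 5.

5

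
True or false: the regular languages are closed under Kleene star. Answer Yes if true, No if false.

Yes

If R is a regular expression for L then R* denotes L*; on automata, add a new accepting start state with an ε-move into the old start state and ε-moves from every old accepting state back to it.
So the regular languages are closed under Kleene star.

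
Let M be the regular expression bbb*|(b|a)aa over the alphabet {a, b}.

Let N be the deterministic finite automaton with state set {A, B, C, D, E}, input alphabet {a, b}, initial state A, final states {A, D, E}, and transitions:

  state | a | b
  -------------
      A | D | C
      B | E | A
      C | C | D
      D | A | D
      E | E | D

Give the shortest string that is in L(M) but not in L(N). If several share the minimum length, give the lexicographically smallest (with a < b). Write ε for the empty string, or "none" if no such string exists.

The string baa is accepted by M but not by N.
No shorter string lies in the difference, and baa is the lexicographically first length-3 string in L(M) \ L(N).

baa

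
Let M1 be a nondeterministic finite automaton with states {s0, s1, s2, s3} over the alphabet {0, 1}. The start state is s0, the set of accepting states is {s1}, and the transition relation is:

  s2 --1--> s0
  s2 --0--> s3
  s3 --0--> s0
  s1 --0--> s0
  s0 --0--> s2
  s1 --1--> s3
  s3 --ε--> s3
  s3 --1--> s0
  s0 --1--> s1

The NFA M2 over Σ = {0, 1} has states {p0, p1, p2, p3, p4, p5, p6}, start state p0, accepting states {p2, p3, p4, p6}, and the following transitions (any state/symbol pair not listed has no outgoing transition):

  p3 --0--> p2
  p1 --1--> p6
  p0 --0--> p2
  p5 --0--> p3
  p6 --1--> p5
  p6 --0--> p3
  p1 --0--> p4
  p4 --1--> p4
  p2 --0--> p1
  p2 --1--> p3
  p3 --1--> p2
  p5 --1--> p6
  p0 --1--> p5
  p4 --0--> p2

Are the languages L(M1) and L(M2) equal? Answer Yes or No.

No

The string 1 is accepted by M1 but rejected by M2.
So L(M1) ≠ L(M2).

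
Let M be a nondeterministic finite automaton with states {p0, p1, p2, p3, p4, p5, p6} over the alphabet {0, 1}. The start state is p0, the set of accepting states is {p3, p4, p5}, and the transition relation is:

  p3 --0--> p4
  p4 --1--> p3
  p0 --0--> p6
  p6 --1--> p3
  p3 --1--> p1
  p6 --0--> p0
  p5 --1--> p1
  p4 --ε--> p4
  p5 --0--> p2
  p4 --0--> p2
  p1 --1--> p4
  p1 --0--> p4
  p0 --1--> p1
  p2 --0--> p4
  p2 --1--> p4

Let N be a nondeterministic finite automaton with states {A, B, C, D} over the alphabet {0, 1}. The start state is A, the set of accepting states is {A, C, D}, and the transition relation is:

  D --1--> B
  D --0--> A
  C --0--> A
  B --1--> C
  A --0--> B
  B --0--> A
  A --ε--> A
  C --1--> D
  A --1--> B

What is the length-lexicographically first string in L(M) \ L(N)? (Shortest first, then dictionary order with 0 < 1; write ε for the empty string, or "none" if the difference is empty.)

The string 101 is accepted by M but not by N.
No shorter string lies in the difference, and 101 is the lexicographically first length-3 string in L(M) \ L(N).

101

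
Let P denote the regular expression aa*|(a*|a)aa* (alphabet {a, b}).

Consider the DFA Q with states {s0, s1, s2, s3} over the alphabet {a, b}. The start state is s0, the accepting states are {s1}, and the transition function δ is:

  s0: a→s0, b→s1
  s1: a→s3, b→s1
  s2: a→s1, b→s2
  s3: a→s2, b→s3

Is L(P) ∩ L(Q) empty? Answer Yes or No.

Yes

Converting the expression P to a DFA (subset construction, then merging equivalent states) gives the minimal DFA with states {p0, p1, p2}, start state p0, accepting states {p1} and transitions p0: a→p1, b→p2; p1: a→p1, b→p2; p2: a→p2, b→p2.
Exploring the product automaton P × Q from the start pair (p0, s0), following both machines on each input symbol, reaches 5 state pairs: (p0, s0), (p1, s0), (p2, s1), (p2, s3), (p2, s2).
P accepts in {p1} and Q accepts in {s1}; no reachable pair has both components accepting, so no string drives both machines to acceptance simultaneously and L(P) ∩ L(Q) = ∅.
So no string is accepted by both, and the intersection is empty.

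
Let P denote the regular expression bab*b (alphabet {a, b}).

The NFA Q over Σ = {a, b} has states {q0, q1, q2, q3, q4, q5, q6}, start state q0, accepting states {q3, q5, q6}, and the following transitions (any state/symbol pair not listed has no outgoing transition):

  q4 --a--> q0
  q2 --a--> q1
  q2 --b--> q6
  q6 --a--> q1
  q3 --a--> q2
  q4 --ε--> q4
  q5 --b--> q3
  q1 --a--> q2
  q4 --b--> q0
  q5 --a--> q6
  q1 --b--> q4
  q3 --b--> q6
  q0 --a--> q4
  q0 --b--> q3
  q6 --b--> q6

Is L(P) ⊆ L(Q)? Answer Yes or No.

Converting the expression P to a DFA (subset construction, then merging equivalent states) gives the minimal DFA with states {p0, p1, p2, p3, p4}, start state p0, accepting states {p4} and transitions p0: a→p1, b→p2; p1: a→p1, b→p1; p2: a→p3, b→p1; p3: a→p1, b→p4; p4: a→p1, b→p4.
Exploring the product automaton P × Q from the start pair (p0, q0), following both machines on each input symbol, reaches 10 state pairs: (p0, q0), (p1, q4), (p2, q3), (p1, q0), (p3, q2), (p1, q6), (p1, q3), (p1, q1), (p4, q6), (p1, q2).
P accepts in {p4} and Q accepts in {q3, q5, q6}. The reachable pairs whose P-component is accepting are (p4, q6); in each of them the Q-component is accepting too, so the product for L(P) \ L(Q) (P-component accepting, Q-component rejecting) has no reachable accepting pair and the difference is empty.
Hence every string in L(P) is also in L(Q).

Yes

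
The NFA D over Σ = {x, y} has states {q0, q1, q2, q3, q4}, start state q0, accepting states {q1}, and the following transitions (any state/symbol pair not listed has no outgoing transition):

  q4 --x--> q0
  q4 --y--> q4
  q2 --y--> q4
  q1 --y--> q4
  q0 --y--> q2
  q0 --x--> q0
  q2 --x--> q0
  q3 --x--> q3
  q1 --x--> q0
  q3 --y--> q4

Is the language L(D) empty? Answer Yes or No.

Yes

The states reachable from the start state are {q0, q2, q4}.
None of the accepting states {q1} is reachable, so no string is accepted and L(D) = ∅.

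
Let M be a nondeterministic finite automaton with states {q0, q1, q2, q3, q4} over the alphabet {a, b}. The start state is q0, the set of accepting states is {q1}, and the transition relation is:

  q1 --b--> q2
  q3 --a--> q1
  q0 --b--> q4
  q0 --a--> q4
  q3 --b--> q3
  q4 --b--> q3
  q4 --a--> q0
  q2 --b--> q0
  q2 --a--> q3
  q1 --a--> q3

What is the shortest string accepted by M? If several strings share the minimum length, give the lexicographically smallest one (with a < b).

aba

A breadth-first search from q0 reaches an accepting state first via the path q0 → q4 → q3 → q1 on input aba.
No string of length < 3 is accepted (BFS exhausts all shorter strings without reaching an accepting state), and aba is the lexicographically least accepting string of length 3.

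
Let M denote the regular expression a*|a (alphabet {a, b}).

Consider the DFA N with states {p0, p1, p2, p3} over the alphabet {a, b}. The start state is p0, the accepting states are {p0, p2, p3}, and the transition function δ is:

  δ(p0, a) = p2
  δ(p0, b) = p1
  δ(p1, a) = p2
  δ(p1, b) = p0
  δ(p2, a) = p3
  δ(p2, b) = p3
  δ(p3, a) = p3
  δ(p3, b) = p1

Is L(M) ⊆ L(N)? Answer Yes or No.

Yes

Converting the expression M to a DFA (subset construction, then merging equivalent states) gives the minimal DFA with states {m0, m1}, start state m0, accepting states {m0} and transitions m0: a→m0, b→m1; m1: a→m1, b→m1.
Exploring the product automaton M × N from the start pair (m0, p0), following both machines on each input symbol, reaches 7 state pairs: (m0, p0), (m0, p2), (m1, p1), (m0, p3), (m1, p3), (m1, p2), (m1, p0).
M accepts in {m0} and N accepts in {p0, p2, p3}. The reachable pairs whose M-component is accepting are (m0, p0), (m0, p2), (m0, p3); in each of them the N-component is accepting too, so the product for L(M) \ L(N) (M-component accepting, N-component rejecting) has no reachable accepting pair and the difference is empty.
Hence every string in L(M) is also in L(N).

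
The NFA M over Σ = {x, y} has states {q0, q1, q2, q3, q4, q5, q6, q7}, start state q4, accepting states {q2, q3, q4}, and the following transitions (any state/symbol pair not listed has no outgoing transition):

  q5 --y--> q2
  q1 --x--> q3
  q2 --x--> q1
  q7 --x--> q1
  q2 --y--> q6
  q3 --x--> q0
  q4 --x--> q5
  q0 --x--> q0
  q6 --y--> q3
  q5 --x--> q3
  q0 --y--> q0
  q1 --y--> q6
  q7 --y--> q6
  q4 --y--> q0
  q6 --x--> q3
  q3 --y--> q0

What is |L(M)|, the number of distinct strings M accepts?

The useful subgraph on states {q1, q2, q3, q4, q5, q6} is acyclic, so L(M) is finite; the longest accepting path visits 6 useful states, giving maximum string length 5.
Counting accepting paths from q4 by length: 1 of length 0, 2 of length 2, 3 of length 4, 2 of length 5. Total 8.

8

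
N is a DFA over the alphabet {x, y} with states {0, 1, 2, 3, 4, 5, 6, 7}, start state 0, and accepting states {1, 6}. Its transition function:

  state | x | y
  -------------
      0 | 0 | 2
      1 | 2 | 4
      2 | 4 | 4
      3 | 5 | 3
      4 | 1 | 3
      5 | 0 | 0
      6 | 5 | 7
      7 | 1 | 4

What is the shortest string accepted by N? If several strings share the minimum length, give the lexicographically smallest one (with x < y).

yxx

A breadth-first search from 0 reaches an accepting state first via the path 0 → 2 → 4 → 1 on input yxx.
No string of length < 3 is accepted (BFS exhausts all shorter strings without reaching an accepting state), and yxx is the lexicographically least accepting string of length 3.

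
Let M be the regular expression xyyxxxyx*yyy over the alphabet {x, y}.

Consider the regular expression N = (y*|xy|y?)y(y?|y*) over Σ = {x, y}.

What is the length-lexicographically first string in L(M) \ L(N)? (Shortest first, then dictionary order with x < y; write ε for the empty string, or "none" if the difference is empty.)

xyyxxxyyyy

The string xyyxxxyyyy is accepted by M but not by N.
No shorter string lies in the difference, and xyyxxxyyyy is the lexicographically first length-10 string in L(M) \ L(N).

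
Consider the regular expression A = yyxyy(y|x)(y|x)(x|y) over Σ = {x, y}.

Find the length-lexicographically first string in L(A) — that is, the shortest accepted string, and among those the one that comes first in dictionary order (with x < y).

By inspection of the expression, no string of length less than 8 matches, and yyxyyxxx is the lexicographically first match of length 8.

yyxyyxxx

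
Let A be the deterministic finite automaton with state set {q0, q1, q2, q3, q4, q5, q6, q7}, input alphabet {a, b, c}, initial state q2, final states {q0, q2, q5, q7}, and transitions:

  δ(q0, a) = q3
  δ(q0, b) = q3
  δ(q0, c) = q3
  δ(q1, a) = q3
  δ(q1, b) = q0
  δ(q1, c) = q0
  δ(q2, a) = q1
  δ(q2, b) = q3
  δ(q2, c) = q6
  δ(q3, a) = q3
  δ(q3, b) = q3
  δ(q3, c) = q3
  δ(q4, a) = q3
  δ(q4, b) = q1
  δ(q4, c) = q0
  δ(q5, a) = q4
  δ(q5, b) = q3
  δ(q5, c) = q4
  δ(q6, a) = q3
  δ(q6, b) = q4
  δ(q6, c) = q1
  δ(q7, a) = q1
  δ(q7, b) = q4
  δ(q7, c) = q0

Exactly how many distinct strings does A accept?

The useful subgraph on states {q0, q1, q2, q4, q6} is acyclic, so L(A) is finite; the longest accepting path visits 5 useful states, giving maximum string length 4.
Counting accepting paths from q2 by length: 1 of length 0, 2 of length 2, 3 of length 3, 2 of length 4. Total 8.

8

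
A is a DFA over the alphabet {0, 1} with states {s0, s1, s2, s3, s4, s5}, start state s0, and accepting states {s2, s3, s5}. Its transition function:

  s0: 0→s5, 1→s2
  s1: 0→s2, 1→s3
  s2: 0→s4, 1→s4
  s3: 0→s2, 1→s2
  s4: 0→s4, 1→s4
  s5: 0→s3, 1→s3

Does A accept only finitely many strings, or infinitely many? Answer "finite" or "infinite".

The useful states (reachable from s0 and able to reach an accepting state) are {s0, s2, s3, s5}.
Restricted to these states the transition graph has no cycle, so every accepting path has bounded length and L is finite.

finite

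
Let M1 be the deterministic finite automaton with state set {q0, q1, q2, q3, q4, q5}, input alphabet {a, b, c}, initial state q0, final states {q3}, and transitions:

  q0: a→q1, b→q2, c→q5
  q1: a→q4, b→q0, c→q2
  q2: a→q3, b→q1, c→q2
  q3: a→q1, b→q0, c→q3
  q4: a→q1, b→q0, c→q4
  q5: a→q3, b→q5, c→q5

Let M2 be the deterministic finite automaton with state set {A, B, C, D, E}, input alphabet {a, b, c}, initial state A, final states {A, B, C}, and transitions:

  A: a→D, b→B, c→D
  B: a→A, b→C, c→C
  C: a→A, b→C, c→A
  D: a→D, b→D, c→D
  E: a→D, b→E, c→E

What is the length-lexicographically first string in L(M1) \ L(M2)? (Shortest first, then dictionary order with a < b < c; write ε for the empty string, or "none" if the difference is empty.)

The string ca is accepted by M1 but not by M2.
No shorter string lies in the difference, and ca is the lexicographically first length-2 string in L(M1) \ L(M2).

ca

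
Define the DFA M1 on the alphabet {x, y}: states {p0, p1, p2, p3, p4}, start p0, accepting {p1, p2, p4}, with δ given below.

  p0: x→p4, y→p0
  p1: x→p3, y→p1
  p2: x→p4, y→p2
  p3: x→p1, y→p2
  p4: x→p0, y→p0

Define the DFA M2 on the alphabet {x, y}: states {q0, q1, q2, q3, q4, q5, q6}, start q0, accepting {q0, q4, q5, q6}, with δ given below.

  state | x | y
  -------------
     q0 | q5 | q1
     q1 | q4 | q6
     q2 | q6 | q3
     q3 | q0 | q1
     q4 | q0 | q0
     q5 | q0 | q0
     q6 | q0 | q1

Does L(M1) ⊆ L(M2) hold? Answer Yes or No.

Exploring the product automaton M1 × M2 from the start pair (p0, q0), following both machines on each input symbol, reaches 7 state pairs: (p0, q0), (p4, q5), (p0, q1), (p4, q4), (p0, q6), (p4, q0), (p0, q5).
M1 accepts in {p1, p2, p4} and M2 accepts in {q0, q4, q5, q6}. The reachable pairs whose M1-component is accepting are (p4, q5), (p4, q4), (p4, q0); in each of them the M2-component is accepting too, so the product for L(M1) \ L(M2) (M1-component accepting, M2-component rejecting) has no reachable accepting pair and the difference is empty.
Hence every string in L(M1) is also in L(M2).

Yes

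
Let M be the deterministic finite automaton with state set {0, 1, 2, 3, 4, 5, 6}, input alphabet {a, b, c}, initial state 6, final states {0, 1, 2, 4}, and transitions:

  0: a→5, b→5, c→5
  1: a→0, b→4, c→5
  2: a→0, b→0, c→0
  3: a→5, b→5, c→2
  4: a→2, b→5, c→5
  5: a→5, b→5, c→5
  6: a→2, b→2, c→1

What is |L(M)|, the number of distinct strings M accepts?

15

The useful subgraph on states {0, 1, 2, 4, 6} is acyclic, so L(M) is finite; the longest accepting path visits 5 useful states, giving maximum string length 4.
Counting accepting paths from 6 by length: 3 of length 1, 8 of length 2, 1 of length 3, 3 of length 4. Total 15.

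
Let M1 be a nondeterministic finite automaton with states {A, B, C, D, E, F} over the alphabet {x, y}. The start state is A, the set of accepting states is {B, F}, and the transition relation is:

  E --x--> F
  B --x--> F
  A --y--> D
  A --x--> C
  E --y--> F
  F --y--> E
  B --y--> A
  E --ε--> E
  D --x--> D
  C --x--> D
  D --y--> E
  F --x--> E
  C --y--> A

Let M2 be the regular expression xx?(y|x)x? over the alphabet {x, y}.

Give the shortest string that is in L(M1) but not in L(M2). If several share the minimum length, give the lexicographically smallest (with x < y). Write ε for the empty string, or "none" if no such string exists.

The string yyx is accepted by M1 but not by M2.
No shorter string lies in the difference, and yyx is the lexicographically first length-3 string in L(M1) \ L(M2).

yyx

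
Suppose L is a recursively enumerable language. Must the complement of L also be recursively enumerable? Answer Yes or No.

If both L and its complement were r.e., running the two recognisers in parallel would decide L, so L would be recursive; but there are r.e. languages that are not recursive (e.g. the halting problem), and their complements are therefore not r.e.

No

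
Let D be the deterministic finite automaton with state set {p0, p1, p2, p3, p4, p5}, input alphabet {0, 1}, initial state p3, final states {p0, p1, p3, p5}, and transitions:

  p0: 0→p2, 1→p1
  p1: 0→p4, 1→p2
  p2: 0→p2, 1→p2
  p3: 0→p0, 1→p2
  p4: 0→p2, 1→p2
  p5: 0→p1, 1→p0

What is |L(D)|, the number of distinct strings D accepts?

3

The useful subgraph on states {p0, p1, p3} is acyclic, so L(D) is finite; the longest accepting path visits 3 useful states, giving maximum string length 2.
Counting accepting paths from p3 by length: 1 of length 0, 1 of length 1, 1 of length 2. Total 3.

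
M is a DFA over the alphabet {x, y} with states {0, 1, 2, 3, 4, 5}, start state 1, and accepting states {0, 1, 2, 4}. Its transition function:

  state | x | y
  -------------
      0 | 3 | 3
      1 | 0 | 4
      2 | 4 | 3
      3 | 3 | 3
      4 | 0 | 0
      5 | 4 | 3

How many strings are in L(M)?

5

The useful subgraph on states {0, 1, 4} is acyclic, so L(M) is finite; the longest accepting path visits 3 useful states, giving maximum string length 2.
Counting accepting paths from 1 by length: 1 of length 0, 2 of length 1, 2 of length 2. Total 5.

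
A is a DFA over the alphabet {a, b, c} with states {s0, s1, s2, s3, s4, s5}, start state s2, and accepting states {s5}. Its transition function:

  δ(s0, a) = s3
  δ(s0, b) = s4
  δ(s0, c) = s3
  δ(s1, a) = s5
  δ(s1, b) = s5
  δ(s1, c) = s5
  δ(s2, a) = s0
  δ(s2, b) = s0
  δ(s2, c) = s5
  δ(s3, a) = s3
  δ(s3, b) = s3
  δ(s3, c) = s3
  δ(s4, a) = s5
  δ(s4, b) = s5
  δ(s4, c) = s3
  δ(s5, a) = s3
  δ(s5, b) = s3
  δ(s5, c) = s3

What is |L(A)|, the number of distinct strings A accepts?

5

The useful subgraph on states {s0, s2, s4, s5} is acyclic, so L(A) is finite; the longest accepting path visits 4 useful states, giving maximum string length 3.
Counting accepting paths from s2 by length: 1 of length 1, 4 of length 3. Total 5.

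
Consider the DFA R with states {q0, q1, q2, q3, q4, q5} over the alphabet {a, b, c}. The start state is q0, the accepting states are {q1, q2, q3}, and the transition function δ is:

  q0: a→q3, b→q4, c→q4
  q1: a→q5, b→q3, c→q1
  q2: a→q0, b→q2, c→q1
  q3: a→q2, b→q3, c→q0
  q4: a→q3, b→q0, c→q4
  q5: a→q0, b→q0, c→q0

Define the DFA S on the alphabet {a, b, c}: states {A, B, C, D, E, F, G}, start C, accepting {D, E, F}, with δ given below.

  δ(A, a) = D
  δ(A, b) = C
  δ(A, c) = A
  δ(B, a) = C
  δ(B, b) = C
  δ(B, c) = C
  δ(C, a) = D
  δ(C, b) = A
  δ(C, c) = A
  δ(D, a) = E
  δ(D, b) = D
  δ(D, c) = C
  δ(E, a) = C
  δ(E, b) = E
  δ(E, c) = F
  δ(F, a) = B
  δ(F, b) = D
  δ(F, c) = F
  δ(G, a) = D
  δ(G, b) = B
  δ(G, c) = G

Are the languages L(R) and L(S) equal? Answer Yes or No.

Exploring the product automaton R × S from the start pair (q0, C), following both machines on each input symbol, reaches 6 state pairs: (q0, C), (q3, D), (q4, A), (q2, E), (q1, F), (q5, B).
R accepts in {q1, q2, q3} and S accepts in {D, E, F}. In every reachable pair the two components are either both accepting — (q3, D), (q2, E), (q1, F) — or both non-accepting, so no string is accepted by exactly one of the machines: L(R) \ L(S) and L(S) \ L(R) are both empty.
Hence every string is accepted by R iff it is accepted by S, and the two languages coincide.

Yes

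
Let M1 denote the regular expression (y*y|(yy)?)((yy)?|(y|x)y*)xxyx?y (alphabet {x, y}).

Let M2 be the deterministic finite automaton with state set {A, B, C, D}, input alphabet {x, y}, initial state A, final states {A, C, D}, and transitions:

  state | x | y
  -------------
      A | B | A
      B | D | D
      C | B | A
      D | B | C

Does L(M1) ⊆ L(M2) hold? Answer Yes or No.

Yes

Converting the expression M1 to a DFA (subset construction, then merging equivalent states) gives the minimal DFA with states {r0, r1, r2, r3, r4, r5, r6, r7, r8, r9}, start state r0, accepting states {r9} and transitions r0: x→r1, y→r0; r1: x→r2, y→r3; r2: x→r4, y→r5; r3: x→r6, y→r3; r4: x→r7, y→r5; r5: x→r8, y→r9; r6: x→r4, y→r7; r7: x→r7, y→r7; r8: x→r7, y→r9; r9: x→r7, y→r7.
Exploring the product automaton M1 × M2 from the start pair (r0, A), following both machines on each input symbol, reaches 19 state pairs: (r0, A), (r1, B), (r2, D), (r3, D), (r4, B), (r5, C), (r6, B), (r3, C), (r7, D), (r5, D), (r8, B), (r9, A), (r4, D), (r3, A), (r7, B), (r7, C), (r9, C), (r9, D), (r7, A).
M1 accepts in {r9} and M2 accepts in {A, C, D}. The reachable pairs whose M1-component is accepting are (r9, A), (r9, C), (r9, D); in each of them the M2-component is accepting too, so the product for L(M1) \ L(M2) (M1-component accepting, M2-component rejecting) has no reachable accepting pair and the difference is empty.
Hence every string in L(M1) is also in L(M2).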